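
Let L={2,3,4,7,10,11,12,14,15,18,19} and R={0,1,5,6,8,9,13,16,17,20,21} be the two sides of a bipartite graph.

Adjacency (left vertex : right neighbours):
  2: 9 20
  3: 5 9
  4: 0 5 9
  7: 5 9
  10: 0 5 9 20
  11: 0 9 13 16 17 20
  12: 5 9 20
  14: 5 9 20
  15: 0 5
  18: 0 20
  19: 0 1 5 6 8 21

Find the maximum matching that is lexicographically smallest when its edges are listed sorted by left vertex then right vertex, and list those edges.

|M| = 6 (so the lex-smallest maximum matching has 6 edges)
process left vertices in ascending order; for each, take the smallest-labelled available neighbour that still permits 6 edges overall, or leave it unmatched if none does
lex-smallest matching: {2-9, 3-5, 4-0, 10-20, 11-13, 19-1}

Lex-smallest maximum matching: {(2,9), (3,5), (4,0), (10,20), (11,13), (19,1)}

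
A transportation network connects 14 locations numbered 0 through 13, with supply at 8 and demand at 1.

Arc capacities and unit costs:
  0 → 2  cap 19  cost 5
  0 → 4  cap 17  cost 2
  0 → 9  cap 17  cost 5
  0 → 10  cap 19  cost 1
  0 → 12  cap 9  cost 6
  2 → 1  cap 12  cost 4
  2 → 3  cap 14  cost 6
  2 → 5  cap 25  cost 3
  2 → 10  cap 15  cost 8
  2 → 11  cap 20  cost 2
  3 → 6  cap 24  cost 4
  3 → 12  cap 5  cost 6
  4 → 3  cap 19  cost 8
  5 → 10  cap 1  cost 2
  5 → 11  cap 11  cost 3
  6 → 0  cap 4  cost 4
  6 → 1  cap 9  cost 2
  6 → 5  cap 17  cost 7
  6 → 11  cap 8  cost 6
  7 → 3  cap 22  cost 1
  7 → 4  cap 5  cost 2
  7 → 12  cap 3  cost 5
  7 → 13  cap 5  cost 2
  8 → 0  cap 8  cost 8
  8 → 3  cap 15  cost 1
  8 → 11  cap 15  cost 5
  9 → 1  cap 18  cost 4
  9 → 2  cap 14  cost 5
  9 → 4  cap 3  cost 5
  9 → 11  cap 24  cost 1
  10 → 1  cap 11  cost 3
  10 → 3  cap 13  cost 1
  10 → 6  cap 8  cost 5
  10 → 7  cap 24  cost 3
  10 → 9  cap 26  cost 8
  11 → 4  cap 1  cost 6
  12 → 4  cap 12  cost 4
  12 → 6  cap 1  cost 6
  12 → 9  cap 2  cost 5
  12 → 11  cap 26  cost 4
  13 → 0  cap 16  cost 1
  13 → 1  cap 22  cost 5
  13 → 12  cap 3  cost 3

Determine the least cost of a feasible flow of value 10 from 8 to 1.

shortest-cost path #1: 8→3→6→1 push 9 @ unit cost 7 (adds 63)
shortest-cost path #2: 8→0→10→1 push 1 @ unit cost 12 (adds 12)
total cost = 75

Minimum cost for 10 units: 75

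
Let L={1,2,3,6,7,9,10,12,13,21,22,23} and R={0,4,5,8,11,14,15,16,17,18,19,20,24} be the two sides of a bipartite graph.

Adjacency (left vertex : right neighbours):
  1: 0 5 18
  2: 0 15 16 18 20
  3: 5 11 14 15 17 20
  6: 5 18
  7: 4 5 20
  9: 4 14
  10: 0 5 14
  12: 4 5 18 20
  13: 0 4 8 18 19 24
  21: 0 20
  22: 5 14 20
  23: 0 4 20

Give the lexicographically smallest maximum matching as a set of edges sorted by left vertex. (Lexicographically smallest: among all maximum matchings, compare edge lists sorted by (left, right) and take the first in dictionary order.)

|M| = 9 (so the lex-smallest maximum matching has 9 edges)
process left vertices in ascending order; for each, take the smallest-labelled available neighbour that still permits 9 edges overall, or leave it unmatched if none does
lex-smallest matching: {1-0, 2-15, 3-11, 6-5, 7-4, 9-14, 12-18, 13-8, 21-20}

Lex-smallest maximum matching: {(1,0), (2,15), (3,11), (6,5), (7,4), (9,14), (12,18), (13,8), (21,20)}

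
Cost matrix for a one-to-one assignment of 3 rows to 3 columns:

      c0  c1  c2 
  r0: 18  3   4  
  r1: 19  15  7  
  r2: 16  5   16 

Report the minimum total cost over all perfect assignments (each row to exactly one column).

Minimum assignment cost: 26

optimal assignment: row0→col1 (cost 3), row1→col2 (cost 7), row2→col0 (cost 16)
total = 3 + 7 + 16 = 26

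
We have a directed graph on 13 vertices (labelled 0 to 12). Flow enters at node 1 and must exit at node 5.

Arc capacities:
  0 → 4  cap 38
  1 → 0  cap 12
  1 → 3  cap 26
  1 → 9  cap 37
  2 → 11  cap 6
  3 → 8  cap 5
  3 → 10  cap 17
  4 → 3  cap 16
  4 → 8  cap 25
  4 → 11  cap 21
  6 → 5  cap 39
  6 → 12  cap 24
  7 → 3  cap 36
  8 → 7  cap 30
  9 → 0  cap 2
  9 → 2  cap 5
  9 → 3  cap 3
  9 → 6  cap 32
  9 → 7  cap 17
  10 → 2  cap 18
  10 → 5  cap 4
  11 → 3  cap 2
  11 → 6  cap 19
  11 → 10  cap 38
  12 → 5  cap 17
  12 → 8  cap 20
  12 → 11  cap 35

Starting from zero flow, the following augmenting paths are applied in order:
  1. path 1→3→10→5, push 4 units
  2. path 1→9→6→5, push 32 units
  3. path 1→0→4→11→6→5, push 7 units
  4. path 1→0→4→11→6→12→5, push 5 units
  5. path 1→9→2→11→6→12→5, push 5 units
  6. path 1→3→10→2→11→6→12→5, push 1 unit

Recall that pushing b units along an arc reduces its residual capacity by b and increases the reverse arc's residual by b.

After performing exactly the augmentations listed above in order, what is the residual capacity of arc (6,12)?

Residual capacity of (6,12): 13

after path 1 (1→3→10→5, push 4): res(6,12)=24
after path 2 (1→9→6→5, push 32): res(6,12)=24
after path 3 (1→0→4→11→6→5, push 7): res(6,12)=24
after path 4 (1→0→4→11→6→12→5, push 5): res(6,12)=19
after path 5 (1→9→2→11→6→12→5, push 5): res(6,12)=14
after path 6 (1→3→10→2→11→6→12→5, push 1): res(6,12)=13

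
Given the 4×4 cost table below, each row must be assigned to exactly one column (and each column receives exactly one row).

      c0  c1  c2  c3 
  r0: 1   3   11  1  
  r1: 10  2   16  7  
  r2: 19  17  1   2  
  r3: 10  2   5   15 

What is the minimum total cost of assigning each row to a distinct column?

Minimum assignment cost: 10

optimal assignment: row0→col0 (cost 1), row1→col1 (cost 2), row2→col3 (cost 2), row3→col2 (cost 5)
total = 1 + 2 + 2 + 5 = 10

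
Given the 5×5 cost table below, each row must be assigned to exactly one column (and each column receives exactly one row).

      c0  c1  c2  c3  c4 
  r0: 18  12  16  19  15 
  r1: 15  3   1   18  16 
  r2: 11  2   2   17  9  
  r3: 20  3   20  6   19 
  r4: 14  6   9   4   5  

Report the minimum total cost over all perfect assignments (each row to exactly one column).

Minimum assignment cost: 32

optimal assignment: row0→col0 (cost 18), row1→col2 (cost 1), row2→col1 (cost 2), row3→col3 (cost 6), row4→col4 (cost 5)
total = 18 + 1 + 2 + 6 + 5 = 32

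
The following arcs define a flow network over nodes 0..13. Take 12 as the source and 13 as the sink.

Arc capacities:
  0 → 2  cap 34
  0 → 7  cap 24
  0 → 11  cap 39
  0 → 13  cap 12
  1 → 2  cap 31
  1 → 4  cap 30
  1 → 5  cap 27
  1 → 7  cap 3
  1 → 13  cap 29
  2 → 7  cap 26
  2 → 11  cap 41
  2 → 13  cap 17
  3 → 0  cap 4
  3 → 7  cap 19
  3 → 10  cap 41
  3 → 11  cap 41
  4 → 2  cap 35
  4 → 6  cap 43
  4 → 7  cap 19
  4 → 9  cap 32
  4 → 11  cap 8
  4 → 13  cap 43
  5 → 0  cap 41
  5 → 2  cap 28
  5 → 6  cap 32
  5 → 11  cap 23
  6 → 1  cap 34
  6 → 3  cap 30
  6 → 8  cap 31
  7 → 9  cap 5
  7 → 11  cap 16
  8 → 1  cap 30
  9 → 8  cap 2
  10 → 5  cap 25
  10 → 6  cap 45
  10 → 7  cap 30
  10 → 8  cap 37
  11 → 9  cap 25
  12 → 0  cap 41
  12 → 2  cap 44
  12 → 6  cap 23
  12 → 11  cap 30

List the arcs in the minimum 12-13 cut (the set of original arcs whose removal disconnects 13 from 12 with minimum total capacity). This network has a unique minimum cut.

Min-cut arcs: {(0,13), (2,13), (9,8), (12,6)} (total capacity 54)

augment #1: 12→0→13 push 12
augment #2: 12→2→13 push 17
augment #3: 12→6→1→13 push 23
augment #4: 12→11→9→8→1→13 push 2
max flow = 54; residual-reachable set from 12 gives S-side
cut edges (S→T): {(0,13), (2,13), (9,8), (12,6)} total cap 54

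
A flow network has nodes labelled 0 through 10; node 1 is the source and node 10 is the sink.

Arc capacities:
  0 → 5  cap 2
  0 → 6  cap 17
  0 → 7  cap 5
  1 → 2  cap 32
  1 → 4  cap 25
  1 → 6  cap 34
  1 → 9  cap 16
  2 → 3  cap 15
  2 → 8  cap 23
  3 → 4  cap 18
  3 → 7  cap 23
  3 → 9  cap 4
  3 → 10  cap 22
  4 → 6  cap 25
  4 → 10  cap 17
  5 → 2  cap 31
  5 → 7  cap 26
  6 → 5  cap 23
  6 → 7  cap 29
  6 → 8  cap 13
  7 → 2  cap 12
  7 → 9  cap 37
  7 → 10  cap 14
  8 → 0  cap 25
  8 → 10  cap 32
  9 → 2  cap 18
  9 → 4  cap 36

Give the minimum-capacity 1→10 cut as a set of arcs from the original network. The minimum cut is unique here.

augment #1: 1→4→10 push 17
augment #2: 1→2→3→10 push 15
augment #3: 1→2→8→10 push 17
augment #4: 1→6→7→10 push 14
augment #5: 1→6→8→10 push 13
augment #6: 1→9→2→8→10 push 2
max flow = 78; residual-reachable set from 1 gives S-side
cut edges (S→T): {(2,3), (4,10), (7,10), (8,10)} total cap 78

Min-cut arcs: {(2,3), (4,10), (7,10), (8,10)} (total capacity 78)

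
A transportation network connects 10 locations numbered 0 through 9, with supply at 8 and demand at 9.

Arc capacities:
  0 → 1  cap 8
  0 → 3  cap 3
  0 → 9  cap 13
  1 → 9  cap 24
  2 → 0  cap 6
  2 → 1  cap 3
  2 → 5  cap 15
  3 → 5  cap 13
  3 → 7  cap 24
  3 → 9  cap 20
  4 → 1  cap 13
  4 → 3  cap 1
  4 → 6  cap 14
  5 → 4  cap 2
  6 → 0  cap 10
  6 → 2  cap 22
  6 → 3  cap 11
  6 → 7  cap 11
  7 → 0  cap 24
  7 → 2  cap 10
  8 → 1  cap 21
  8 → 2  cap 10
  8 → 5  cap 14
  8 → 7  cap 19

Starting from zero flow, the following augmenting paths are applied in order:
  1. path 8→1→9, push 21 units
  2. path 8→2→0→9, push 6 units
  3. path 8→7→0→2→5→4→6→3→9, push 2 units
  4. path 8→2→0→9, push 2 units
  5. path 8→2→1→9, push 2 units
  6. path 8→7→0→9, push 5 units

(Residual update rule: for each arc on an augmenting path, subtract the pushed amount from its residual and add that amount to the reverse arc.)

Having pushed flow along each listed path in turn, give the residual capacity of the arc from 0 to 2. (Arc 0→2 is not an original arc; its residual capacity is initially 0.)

after path 1 (8→1→9, push 21): res(0,2)=0
after path 2 (8→2→0→9, push 6): res(0,2)=6
after path 3 (8→7→0→2→5→4→6→3→9, push 2): res(0,2)=4
after path 4 (8→2→0→9, push 2): res(0,2)=6
after path 5 (8→2→1→9, push 2): res(0,2)=6
after path 6 (8→7→0→9, push 5): res(0,2)=6

Residual capacity of (0,2): 6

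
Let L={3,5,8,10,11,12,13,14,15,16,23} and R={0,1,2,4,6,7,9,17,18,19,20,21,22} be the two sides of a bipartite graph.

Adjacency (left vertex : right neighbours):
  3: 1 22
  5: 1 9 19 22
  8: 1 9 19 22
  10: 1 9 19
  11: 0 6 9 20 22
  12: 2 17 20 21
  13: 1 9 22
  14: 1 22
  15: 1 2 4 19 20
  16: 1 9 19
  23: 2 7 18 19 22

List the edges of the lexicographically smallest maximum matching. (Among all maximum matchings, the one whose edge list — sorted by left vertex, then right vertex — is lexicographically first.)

Lex-smallest maximum matching: {(3,1), (5,9), (8,19), (11,0), (12,2), (13,22), (15,4), (23,7)}

|M| = 8 (so the lex-smallest maximum matching has 8 edges)
process left vertices in ascending order; for each, take the smallest-labelled available neighbour that still permits 8 edges overall, or leave it unmatched if none does
lex-smallest matching: {3-1, 5-9, 8-19, 11-0, 12-2, 13-22, 15-4, 23-7}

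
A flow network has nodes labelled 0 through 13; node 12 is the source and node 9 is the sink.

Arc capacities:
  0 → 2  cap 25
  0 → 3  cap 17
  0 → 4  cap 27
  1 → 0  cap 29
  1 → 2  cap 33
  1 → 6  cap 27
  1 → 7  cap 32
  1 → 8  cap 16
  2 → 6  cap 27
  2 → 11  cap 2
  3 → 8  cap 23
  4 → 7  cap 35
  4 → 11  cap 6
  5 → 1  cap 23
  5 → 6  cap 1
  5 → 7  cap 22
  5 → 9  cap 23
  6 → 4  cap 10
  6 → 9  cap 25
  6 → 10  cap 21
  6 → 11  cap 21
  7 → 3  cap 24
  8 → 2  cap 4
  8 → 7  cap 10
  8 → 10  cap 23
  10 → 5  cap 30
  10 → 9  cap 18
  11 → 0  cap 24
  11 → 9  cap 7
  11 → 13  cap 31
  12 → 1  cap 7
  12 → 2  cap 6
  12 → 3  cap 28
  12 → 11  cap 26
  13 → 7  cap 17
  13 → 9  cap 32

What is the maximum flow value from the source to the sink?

augment #1: 12→11→9 bottleneck 7, total now 7
augment #2: 12→1→6→9 bottleneck 7, total now 14
augment #3: 12→2→6→9 bottleneck 6, total now 20
augment #4: 12→11→13→9 bottleneck 19, total now 39
augment #5: 12→3→8→10→9 bottleneck 18, total now 57
augment #6: 12→3→8→2→6→9 bottleneck 4, total now 61
augment #7: 12→3→8→10→5→9 bottleneck 1, total now 62

Maximum flow value: 62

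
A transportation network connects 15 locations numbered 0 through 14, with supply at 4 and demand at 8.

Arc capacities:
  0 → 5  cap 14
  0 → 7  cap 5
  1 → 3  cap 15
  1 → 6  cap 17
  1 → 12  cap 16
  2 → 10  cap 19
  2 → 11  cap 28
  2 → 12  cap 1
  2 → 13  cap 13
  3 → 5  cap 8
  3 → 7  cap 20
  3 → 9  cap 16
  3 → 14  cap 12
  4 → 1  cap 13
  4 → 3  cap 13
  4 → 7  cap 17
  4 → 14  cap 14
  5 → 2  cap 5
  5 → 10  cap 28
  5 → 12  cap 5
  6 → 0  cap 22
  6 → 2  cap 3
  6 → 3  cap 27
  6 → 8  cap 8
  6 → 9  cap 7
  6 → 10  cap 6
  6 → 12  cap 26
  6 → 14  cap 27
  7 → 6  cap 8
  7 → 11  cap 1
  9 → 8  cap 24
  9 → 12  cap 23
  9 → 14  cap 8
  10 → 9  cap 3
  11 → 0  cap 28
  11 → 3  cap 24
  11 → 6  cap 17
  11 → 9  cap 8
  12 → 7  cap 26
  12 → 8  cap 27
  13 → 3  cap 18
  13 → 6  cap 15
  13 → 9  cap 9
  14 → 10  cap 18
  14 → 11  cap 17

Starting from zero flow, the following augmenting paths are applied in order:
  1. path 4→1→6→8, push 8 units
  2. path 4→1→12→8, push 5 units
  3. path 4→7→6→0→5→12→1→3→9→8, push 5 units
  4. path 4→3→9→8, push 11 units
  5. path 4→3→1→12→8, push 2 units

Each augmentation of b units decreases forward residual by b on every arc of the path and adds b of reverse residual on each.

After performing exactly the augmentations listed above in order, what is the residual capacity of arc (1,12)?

Residual capacity of (1,12): 14

after path 1 (4→1→6→8, push 8): res(1,12)=16
after path 2 (4→1→12→8, push 5): res(1,12)=11
after path 3 (4→7→6→0→5→12→1→3→9→8, push 5): res(1,12)=16
after path 4 (4→3→9→8, push 11): res(1,12)=16
after path 5 (4→3→1→12→8, push 2): res(1,12)=14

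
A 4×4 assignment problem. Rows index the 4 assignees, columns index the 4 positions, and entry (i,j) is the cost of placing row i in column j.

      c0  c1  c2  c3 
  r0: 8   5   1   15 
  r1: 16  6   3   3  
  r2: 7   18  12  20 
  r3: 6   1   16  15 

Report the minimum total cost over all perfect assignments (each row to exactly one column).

Minimum assignment cost: 12

optimal assignment: row0→col2 (cost 1), row1→col3 (cost 3), row2→col0 (cost 7), row3→col1 (cost 1)
total = 1 + 3 + 7 + 1 = 12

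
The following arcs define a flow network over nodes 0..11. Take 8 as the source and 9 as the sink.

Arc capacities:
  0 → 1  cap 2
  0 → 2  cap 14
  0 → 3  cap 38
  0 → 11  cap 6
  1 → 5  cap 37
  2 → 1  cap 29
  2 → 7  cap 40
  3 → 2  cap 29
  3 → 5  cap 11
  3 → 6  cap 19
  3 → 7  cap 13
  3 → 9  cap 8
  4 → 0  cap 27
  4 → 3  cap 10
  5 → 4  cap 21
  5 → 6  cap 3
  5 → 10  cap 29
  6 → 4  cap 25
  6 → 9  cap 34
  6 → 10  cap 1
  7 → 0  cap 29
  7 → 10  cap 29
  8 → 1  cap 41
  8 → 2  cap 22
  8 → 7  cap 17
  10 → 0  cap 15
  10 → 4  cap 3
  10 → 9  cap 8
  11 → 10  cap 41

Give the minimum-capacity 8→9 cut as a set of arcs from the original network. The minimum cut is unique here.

augment #1: 8→7→10→9 push 8
augment #2: 8→1→5→6→9 push 3
augment #3: 8→7→0→3→9 push 8
augment #4: 8→7→0→3→6→9 push 1
augment #5: 8→1→5→4→3→6→9 push 10
augment #6: 8→2→7→0→3→6→9 push 8
max flow = 38; residual-reachable set from 8 gives S-side
cut edges (S→T): {(3,6), (3,9), (5,6), (10,9)} total cap 38

Min-cut arcs: {(3,6), (3,9), (5,6), (10,9)} (total capacity 38)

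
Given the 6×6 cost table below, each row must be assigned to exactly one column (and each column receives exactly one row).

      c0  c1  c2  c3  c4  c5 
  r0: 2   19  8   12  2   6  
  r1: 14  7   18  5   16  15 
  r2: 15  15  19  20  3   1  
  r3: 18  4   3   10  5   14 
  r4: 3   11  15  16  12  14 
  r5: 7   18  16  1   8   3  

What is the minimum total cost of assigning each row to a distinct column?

Minimum assignment cost: 17

optimal assignment: row0→col4 (cost 2), row1→col1 (cost 7), row2→col5 (cost 1), row3→col2 (cost 3), row4→col0 (cost 3), row5→col3 (cost 1)
total = 2 + 7 + 1 + 3 + 3 + 1 = 17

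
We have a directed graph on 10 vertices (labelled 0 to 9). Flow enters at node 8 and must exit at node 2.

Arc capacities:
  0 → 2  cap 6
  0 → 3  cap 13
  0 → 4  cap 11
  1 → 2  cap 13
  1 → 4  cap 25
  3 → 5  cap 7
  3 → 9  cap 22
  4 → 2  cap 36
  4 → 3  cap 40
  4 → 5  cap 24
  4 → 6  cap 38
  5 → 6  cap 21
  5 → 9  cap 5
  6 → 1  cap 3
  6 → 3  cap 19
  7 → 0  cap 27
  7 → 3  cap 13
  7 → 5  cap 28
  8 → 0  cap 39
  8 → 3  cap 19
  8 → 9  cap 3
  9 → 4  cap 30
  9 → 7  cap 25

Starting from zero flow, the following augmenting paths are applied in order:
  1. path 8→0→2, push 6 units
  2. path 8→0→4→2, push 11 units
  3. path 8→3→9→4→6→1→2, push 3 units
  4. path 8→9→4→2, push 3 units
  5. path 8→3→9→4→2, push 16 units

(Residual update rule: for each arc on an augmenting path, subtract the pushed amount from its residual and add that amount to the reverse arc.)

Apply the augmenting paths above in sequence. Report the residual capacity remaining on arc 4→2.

after path 1 (8→0→2, push 6): res(4,2)=36
after path 2 (8→0→4→2, push 11): res(4,2)=25
after path 3 (8→3→9→4→6→1→2, push 3): res(4,2)=25
after path 4 (8→9→4→2, push 3): res(4,2)=22
after path 5 (8→3→9→4→2, push 16): res(4,2)=6

Residual capacity of (4,2): 6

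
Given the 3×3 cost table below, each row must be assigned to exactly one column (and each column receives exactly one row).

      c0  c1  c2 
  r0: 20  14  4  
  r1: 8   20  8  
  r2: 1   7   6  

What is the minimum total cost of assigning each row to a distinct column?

Minimum assignment cost: 19

optimal assignment: row0→col2 (cost 4), row1→col0 (cost 8), row2→col1 (cost 7)
total = 4 + 8 + 7 = 19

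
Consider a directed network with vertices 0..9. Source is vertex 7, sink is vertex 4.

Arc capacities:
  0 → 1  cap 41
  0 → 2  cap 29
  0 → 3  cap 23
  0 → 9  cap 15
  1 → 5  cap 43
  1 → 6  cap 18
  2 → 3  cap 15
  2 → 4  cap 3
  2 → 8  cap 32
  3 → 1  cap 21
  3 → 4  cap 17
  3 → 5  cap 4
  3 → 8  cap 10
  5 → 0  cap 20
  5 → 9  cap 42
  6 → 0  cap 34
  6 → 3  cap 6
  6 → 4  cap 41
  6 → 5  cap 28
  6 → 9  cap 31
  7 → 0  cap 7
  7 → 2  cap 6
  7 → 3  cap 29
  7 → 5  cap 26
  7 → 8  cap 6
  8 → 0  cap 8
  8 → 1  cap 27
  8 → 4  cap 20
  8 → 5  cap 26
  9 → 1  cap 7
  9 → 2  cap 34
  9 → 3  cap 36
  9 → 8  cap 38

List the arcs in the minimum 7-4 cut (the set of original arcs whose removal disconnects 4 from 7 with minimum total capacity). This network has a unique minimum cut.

augment #1: 7→2→4 push 3
augment #2: 7→3→4 push 17
augment #3: 7→8→4 push 6
augment #4: 7→2→8→4 push 3
augment #5: 7→3→8→4 push 10
augment #6: 7→0→1→6→4 push 7
augment #7: 7→3→1→6→4 push 2
augment #8: 7→5→9→8→4 push 1
augment #9: 7→5→0→1→6→4 push 9
max flow = 58; residual-reachable set from 7 gives S-side
cut edges (S→T): {(1,6), (2,4), (3,4), (8,4)} total cap 58

Min-cut arcs: {(1,6), (2,4), (3,4), (8,4)} (total capacity 58)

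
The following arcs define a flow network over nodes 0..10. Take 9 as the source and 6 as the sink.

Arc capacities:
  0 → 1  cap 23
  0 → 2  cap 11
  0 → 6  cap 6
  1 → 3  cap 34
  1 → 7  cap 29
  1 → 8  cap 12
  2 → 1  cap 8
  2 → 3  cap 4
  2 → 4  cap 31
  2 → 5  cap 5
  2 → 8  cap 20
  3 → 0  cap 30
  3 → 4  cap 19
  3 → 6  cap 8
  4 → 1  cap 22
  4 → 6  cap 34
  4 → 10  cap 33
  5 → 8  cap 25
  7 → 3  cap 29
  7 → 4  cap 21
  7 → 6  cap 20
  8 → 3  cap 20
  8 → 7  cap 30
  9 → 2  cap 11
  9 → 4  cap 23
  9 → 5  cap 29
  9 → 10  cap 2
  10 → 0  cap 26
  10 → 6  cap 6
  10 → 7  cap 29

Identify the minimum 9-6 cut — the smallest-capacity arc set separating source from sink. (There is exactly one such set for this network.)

Min-cut arcs: {(5,8), (9,2), (9,4), (9,10)} (total capacity 61)

augment #1: 9→4→6 push 23
augment #2: 9→10→6 push 2
augment #3: 9→2→3→6 push 4
augment #4: 9→2→4→6 push 7
augment #5: 9→5→8→3→6 push 4
augment #6: 9→5→8→7→6 push 20
augment #7: 9→5→8→3→0→6 push 1
max flow = 61; residual-reachable set from 9 gives S-side
cut edges (S→T): {(5,8), (9,2), (9,4), (9,10)} total cap 61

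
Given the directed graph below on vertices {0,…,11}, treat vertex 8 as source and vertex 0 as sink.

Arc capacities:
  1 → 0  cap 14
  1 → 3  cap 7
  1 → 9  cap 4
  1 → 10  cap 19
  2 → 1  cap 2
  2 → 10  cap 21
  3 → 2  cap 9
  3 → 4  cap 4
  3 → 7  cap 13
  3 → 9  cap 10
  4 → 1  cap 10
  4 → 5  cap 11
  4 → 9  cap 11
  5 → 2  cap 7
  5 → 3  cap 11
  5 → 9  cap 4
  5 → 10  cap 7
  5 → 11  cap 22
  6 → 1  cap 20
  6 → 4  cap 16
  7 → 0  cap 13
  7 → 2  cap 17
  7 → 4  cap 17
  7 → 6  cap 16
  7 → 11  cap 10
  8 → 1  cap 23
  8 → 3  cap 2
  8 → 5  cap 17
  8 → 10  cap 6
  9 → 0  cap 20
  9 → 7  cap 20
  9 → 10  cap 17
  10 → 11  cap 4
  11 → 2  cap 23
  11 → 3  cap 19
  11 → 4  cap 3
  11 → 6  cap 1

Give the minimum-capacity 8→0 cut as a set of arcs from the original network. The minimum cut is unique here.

Min-cut arcs: {(8,1), (8,3), (8,5), (10,11)} (total capacity 46)

augment #1: 8→1→0 push 14
augment #2: 8→1→9→0 push 4
augment #3: 8→3→7→0 push 2
augment #4: 8→5→9→0 push 4
augment #5: 8→1→3→7→0 push 5
augment #6: 8→5→3→7→0 push 6
augment #7: 8→5→3→9→0 push 5
augment #8: 8→5→11→3→9→0 push 2
augment #9: 8→10→11→3→9→0 push 3
augment #10: 8→10→11→4→9→0 push 1
max flow = 46; residual-reachable set from 8 gives S-side
cut edges (S→T): {(8,1), (8,3), (8,5), (10,11)} total cap 46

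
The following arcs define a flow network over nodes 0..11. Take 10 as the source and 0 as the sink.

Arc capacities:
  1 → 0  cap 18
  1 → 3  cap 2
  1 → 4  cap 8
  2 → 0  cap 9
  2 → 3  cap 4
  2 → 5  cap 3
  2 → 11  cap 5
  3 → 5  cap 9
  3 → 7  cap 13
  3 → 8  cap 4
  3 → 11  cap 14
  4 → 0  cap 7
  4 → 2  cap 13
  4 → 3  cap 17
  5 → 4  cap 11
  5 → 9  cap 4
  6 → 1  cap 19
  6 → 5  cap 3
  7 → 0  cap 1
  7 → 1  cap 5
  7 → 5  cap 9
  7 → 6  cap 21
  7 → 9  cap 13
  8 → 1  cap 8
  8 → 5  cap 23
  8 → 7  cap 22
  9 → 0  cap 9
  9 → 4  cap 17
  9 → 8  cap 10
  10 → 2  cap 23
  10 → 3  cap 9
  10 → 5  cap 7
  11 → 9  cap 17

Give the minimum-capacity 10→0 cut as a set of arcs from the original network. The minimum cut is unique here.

augment #1: 10→2→0 push 9
augment #2: 10→3→7→0 push 1
augment #3: 10→5→4→0 push 7
augment #4: 10→2→5→9→0 push 3
augment #5: 10→2→11→9→0 push 5
augment #6: 10→3→5→9→0 push 1
augment #7: 10→3→7→1→0 push 5
augment #8: 10→3→8→1→0 push 2
augment #9: 10→2→3→8→1→0 push 2
augment #10: 10→2→3→7→6→1→0 push 2
max flow = 37; residual-reachable set from 10 gives S-side
cut edges (S→T): {(2,0), (2,3), (2,5), (2,11), (10,3), (10,5)} total cap 37

Min-cut arcs: {(2,0), (2,3), (2,5), (2,11), (10,3), (10,5)} (total capacity 37)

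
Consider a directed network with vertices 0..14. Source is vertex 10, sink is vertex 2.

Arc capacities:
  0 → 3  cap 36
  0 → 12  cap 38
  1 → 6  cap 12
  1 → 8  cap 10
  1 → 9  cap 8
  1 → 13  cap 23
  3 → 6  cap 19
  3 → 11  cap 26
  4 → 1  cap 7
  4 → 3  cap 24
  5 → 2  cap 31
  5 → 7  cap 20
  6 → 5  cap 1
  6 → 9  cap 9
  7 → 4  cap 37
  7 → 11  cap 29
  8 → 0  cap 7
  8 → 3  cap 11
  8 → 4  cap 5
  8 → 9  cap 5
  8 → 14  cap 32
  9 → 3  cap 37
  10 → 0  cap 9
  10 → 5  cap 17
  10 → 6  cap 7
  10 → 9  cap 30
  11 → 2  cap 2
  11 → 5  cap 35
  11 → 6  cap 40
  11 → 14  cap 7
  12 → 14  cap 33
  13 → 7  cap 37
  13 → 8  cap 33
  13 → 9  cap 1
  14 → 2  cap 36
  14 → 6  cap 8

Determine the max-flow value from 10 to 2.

augment #1: 10→5→2 bottleneck 17, total now 17
augment #2: 10→6→5→2 bottleneck 1, total now 18
augment #3: 10→0→3→11→2 bottleneck 2, total now 20
augment #4: 10→0→12→14→2 bottleneck 7, total now 27
augment #5: 10→9→3→11→5→2 bottleneck 13, total now 40
augment #6: 10→9→3→11→14→2 bottleneck 7, total now 47
augment #7: 10→9→3→0→12→14→2 bottleneck 2, total now 49
augment #8: 10→9→3→11→5→7→4→1→8→14→2 bottleneck 4, total now 53

Maximum flow value: 53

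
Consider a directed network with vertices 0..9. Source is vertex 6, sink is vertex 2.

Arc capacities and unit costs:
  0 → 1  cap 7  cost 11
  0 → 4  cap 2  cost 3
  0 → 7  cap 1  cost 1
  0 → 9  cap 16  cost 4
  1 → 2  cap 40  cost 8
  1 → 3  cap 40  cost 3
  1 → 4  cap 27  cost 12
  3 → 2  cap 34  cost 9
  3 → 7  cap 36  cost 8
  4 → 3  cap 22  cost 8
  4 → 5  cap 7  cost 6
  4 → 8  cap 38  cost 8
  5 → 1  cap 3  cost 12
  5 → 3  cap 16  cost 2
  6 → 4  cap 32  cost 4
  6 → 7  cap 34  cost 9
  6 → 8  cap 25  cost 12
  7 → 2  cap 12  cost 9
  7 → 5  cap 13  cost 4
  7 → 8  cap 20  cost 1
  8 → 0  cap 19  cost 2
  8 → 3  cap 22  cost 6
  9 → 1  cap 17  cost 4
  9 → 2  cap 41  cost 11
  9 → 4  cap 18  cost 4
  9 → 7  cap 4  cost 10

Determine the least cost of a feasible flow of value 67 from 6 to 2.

shortest-cost path #1: 6→7→2 push 12 @ unit cost 18 (adds 216)
shortest-cost path #2: 6→4→3→2 push 22 @ unit cost 21 (adds 462)
shortest-cost path #3: 6→4→5→3→2 push 7 @ unit cost 21 (adds 147)
shortest-cost path #4: 6→7→5→3→2 push 5 @ unit cost 24 (adds 120)
shortest-cost path #5: 6→7→8→0→9→2 push 16 @ unit cost 27 (adds 432)
shortest-cost path #6: 6→7→8→0→1→2 push 1 @ unit cost 31 (adds 31)
shortest-cost path #7: 6→8→0→1→2 push 2 @ unit cost 33 (adds 66)
shortest-cost path #8: 6→8→7→5→1→2 push 2 @ unit cost 35 (adds 70)
total cost = 1544

Minimum cost for 67 units: 1544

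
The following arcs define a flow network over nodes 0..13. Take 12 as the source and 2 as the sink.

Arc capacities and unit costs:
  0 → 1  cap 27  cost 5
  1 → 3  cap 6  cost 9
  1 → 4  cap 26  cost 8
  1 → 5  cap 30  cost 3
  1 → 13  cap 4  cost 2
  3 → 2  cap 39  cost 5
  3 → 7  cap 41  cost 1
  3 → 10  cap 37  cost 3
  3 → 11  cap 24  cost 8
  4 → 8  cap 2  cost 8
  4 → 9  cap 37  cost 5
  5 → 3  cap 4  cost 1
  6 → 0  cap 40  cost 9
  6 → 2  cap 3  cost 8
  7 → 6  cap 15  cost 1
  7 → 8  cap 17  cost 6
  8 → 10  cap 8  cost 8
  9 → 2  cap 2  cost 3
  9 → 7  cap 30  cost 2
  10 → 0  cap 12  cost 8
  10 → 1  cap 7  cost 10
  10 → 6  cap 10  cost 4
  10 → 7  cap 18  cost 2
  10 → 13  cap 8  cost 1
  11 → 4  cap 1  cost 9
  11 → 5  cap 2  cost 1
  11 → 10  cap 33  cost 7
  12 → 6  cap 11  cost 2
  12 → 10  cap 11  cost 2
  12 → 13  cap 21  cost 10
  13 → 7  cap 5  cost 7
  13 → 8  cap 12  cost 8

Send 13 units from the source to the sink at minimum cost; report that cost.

Minimum cost for 13 units: 279

shortest-cost path #1: 12→6→2 push 3 @ unit cost 10 (adds 30)
shortest-cost path #2: 12→10→1→5→3→2 push 4 @ unit cost 21 (adds 84)
shortest-cost path #3: 12→10→1→3→2 push 3 @ unit cost 26 (adds 78)
shortest-cost path #4: 12→10→0→1→3→2 push 3 @ unit cost 29 (adds 87)
total cost = 279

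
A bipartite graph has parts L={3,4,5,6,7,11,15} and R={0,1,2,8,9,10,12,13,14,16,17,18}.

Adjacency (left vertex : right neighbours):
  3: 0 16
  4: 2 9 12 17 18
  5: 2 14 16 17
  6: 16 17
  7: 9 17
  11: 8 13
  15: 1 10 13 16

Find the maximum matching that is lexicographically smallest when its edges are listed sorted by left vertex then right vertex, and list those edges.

Lex-smallest maximum matching: {(3,0), (4,2), (5,14), (6,16), (7,9), (11,8), (15,1)}

|M| = 7 (so the lex-smallest maximum matching has 7 edges)
process left vertices in ascending order; for each, take the smallest-labelled available neighbour that still permits 7 edges overall, or leave it unmatched if none does
lex-smallest matching: {3-0, 4-2, 5-14, 6-16, 7-9, 11-8, 15-1}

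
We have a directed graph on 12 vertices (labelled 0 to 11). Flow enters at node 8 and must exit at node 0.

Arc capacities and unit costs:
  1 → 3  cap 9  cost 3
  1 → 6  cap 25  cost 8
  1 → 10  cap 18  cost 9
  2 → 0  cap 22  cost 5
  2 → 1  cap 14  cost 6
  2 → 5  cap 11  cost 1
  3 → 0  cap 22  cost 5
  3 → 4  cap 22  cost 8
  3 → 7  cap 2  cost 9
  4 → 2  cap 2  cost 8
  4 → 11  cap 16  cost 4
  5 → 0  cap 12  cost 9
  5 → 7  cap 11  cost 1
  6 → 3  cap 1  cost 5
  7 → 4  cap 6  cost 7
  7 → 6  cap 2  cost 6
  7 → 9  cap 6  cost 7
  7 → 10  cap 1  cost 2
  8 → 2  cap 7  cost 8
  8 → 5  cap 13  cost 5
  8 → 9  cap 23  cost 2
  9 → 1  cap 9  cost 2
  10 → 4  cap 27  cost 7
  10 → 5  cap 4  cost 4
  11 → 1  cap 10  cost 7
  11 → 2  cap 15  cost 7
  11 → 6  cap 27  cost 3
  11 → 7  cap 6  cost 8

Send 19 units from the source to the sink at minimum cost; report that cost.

Minimum cost for 19 units: 241

shortest-cost path #1: 8→9→1→3→0 push 9 @ unit cost 12 (adds 108)
shortest-cost path #2: 8→2→0 push 7 @ unit cost 13 (adds 91)
shortest-cost path #3: 8→5→0 push 3 @ unit cost 14 (adds 42)
total cost = 241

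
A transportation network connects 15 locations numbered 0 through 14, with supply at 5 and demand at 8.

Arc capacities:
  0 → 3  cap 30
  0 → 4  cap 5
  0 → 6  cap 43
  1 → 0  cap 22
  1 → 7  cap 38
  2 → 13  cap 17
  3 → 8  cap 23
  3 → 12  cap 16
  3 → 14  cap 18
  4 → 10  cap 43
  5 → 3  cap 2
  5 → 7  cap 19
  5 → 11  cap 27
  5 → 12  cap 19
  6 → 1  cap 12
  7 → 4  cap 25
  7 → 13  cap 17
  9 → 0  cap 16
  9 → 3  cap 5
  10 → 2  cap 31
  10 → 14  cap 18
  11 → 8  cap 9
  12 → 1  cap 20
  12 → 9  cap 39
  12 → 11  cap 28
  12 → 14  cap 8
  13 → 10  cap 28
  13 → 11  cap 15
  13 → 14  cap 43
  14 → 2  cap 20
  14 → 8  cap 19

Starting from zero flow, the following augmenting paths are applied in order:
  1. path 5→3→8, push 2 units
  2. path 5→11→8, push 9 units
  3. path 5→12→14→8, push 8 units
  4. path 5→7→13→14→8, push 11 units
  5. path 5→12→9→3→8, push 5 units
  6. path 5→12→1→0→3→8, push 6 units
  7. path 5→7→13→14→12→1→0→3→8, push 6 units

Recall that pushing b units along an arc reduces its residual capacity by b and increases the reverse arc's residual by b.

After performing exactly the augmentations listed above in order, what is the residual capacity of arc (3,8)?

after path 1 (5→3→8, push 2): res(3,8)=21
after path 2 (5→11→8, push 9): res(3,8)=21
after path 3 (5→12→14→8, push 8): res(3,8)=21
after path 4 (5→7→13→14→8, push 11): res(3,8)=21
after path 5 (5→12→9→3→8, push 5): res(3,8)=16
after path 6 (5→12→1→0→3→8, push 6): res(3,8)=10
after path 7 (5→7→13→14→12→1→0→3→8, push 6): res(3,8)=4

Residual capacity of (3,8): 4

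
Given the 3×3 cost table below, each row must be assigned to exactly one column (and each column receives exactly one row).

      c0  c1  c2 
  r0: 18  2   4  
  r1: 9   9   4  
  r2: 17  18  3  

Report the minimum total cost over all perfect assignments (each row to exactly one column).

optimal assignment: row0→col1 (cost 2), row1→col0 (cost 9), row2→col2 (cost 3)
total = 2 + 9 + 3 = 14

Minimum assignment cost: 14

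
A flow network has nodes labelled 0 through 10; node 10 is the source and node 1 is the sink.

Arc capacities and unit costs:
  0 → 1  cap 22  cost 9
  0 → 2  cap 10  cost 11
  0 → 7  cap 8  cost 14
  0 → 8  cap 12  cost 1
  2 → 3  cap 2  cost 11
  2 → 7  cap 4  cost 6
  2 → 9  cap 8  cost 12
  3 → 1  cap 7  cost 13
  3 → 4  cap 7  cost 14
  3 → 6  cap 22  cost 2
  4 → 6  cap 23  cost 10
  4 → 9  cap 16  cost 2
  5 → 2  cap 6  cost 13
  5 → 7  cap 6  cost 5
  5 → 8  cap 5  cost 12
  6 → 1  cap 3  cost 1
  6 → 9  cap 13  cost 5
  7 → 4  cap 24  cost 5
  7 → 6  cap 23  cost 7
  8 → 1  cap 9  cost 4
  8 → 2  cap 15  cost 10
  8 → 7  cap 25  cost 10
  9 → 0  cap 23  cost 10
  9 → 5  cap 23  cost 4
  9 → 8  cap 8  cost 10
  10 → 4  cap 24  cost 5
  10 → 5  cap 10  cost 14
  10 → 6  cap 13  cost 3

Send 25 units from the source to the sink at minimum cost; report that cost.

shortest-cost path #1: 10→6→1 push 3 @ unit cost 4 (adds 12)
shortest-cost path #2: 10→4→9→8→1 push 8 @ unit cost 21 (adds 168)
shortest-cost path #3: 10→4→9→0→8→1 push 1 @ unit cost 22 (adds 22)
shortest-cost path #4: 10→4→9→0→1 push 7 @ unit cost 26 (adds 182)
shortest-cost path #5: 10→6→9→0→1 push 6 @ unit cost 27 (adds 162)
total cost = 546

Minimum cost for 25 units: 546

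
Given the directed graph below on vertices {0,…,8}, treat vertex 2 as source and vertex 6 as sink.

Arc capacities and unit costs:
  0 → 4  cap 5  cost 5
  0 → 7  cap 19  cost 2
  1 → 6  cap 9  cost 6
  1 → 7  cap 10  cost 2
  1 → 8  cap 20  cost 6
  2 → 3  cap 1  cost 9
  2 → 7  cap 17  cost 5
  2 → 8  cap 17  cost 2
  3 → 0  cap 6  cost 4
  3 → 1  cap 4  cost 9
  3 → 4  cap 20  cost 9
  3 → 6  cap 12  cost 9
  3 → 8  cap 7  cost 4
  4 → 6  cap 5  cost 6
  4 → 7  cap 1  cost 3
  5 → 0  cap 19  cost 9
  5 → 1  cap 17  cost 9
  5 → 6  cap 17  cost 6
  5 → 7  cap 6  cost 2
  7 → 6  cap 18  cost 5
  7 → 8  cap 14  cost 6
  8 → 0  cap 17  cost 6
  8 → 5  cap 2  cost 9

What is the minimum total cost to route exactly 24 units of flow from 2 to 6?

shortest-cost path #1: 2→7→6 push 17 @ unit cost 10 (adds 170)
shortest-cost path #2: 2→8→0→7→6 push 1 @ unit cost 15 (adds 15)
shortest-cost path #3: 2→8→5→6 push 2 @ unit cost 17 (adds 34)
shortest-cost path #4: 2→3→6 push 1 @ unit cost 18 (adds 18)
shortest-cost path #5: 2→8→0→4→6 push 3 @ unit cost 19 (adds 57)
total cost = 294

Minimum cost for 24 units: 294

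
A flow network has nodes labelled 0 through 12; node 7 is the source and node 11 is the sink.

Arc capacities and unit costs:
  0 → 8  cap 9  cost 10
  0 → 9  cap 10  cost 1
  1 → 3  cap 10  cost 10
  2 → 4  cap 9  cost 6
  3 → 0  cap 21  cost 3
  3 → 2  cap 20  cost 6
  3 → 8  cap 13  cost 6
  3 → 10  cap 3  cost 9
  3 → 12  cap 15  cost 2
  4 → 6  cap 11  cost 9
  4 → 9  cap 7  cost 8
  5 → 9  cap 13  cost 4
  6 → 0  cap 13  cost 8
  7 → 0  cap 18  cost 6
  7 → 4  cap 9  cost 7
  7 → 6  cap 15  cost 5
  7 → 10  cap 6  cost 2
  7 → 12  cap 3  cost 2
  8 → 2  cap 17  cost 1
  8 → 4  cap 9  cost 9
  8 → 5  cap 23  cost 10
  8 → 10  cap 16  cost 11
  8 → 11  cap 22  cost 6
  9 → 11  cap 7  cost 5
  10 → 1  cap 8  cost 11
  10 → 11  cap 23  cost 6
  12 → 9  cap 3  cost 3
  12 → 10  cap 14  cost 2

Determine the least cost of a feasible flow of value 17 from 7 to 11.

Minimum cost for 17 units: 184

shortest-cost path #1: 7→10→11 push 6 @ unit cost 8 (adds 48)
shortest-cost path #2: 7→12→9→11 push 3 @ unit cost 10 (adds 30)
shortest-cost path #3: 7→0→9→11 push 4 @ unit cost 12 (adds 48)
shortest-cost path #4: 7→0→9→12→10→11 push 3 @ unit cost 12 (adds 36)
shortest-cost path #5: 7→0→8→11 push 1 @ unit cost 22 (adds 22)
total cost = 184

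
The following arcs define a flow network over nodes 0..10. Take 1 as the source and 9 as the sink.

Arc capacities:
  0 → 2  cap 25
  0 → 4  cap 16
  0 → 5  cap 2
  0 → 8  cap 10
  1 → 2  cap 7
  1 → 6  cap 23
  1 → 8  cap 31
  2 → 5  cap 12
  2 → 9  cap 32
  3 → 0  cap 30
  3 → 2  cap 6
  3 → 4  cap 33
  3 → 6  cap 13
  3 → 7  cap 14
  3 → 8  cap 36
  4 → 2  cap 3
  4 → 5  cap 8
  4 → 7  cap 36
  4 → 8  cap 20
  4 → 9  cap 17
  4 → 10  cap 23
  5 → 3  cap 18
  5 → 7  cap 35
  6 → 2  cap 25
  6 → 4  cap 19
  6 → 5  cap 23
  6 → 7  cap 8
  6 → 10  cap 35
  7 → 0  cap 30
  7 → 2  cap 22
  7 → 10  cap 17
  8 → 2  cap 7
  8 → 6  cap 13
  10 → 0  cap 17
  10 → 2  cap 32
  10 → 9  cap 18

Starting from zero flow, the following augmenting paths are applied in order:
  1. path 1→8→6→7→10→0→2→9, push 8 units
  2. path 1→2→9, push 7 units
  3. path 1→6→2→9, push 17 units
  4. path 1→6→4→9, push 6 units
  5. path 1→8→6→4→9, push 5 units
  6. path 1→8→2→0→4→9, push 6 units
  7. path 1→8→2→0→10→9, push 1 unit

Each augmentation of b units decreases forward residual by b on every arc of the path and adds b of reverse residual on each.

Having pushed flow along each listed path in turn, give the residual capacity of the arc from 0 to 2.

after path 1 (1→8→6→7→10→0→2→9, push 8): res(0,2)=17
after path 2 (1→2→9, push 7): res(0,2)=17
after path 3 (1→6→2→9, push 17): res(0,2)=17
after path 4 (1→6→4→9, push 6): res(0,2)=17
after path 5 (1→8→6→4→9, push 5): res(0,2)=17
after path 6 (1→8→2→0→4→9, push 6): res(0,2)=23
after path 7 (1→8→2→0→10→9, push 1): res(0,2)=24

Residual capacity of (0,2): 24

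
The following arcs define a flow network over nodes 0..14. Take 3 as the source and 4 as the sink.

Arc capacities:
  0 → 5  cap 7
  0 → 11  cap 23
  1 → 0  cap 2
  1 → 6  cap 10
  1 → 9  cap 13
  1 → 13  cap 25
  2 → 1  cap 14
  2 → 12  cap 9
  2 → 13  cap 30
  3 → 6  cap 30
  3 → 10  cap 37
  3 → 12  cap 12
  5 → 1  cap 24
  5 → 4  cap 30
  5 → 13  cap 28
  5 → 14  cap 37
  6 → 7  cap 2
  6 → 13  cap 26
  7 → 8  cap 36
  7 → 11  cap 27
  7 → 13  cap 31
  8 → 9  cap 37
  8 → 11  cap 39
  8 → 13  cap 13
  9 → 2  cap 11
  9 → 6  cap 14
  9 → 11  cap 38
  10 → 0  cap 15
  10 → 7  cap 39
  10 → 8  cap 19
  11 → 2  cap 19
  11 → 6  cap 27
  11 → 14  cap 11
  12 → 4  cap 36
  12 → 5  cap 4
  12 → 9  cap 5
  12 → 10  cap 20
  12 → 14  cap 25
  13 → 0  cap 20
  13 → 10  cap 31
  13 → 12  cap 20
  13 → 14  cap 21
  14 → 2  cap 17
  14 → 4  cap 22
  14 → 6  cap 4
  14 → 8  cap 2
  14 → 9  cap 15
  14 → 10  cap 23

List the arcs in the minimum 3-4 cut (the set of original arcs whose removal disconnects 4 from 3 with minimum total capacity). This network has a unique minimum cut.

augment #1: 3→12→4 push 12
augment #2: 3→6→13→12→4 push 20
augment #3: 3→6→13→14→4 push 6
augment #4: 3→10→0→5→4 push 7
augment #5: 3→6→7→11→14→4 push 2
augment #6: 3→10→0→11→14→4 push 8
augment #7: 3→10→7→11→14→4 push 1
augment #8: 3→10→7→13→14→4 push 5
augment #9: 3→10→7→11→2→12→4 push 4
augment #10: 3→10→7→11→2→12→5→4 push 4
max flow = 69; residual-reachable set from 3 gives S-side
cut edges (S→T): {(0,5), (12,4), (12,5), (14,4)} total cap 69

Min-cut arcs: {(0,5), (12,4), (12,5), (14,4)} (total capacity 69)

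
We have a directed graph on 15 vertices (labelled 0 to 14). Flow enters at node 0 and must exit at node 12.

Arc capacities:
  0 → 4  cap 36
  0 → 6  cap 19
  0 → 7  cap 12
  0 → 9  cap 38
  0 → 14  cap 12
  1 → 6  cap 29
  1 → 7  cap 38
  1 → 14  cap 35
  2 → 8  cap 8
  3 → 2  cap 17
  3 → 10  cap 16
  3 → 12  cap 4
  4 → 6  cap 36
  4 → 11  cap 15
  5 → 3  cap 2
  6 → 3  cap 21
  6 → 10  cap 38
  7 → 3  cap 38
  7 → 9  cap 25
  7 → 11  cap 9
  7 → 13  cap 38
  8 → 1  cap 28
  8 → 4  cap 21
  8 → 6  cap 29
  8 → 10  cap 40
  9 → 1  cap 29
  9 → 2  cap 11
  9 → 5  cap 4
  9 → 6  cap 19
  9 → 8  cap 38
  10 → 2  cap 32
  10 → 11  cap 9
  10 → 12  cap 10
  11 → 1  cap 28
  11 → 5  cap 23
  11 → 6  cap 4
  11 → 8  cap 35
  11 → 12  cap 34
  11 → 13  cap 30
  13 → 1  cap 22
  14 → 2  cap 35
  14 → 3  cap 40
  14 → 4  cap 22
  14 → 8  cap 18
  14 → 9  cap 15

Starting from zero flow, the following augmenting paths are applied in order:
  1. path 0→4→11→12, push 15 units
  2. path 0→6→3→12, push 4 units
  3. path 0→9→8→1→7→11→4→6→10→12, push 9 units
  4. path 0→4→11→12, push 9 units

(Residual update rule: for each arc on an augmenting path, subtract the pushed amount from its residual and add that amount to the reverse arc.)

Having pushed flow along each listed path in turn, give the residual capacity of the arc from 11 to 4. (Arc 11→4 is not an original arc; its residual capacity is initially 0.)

Residual capacity of (11,4): 15

after path 1 (0→4→11→12, push 15): res(11,4)=15
after path 2 (0→6→3→12, push 4): res(11,4)=15
after path 3 (0→9→8→1→7→11→4→6→10→12, push 9): res(11,4)=6
after path 4 (0→4→11→12, push 9): res(11,4)=15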